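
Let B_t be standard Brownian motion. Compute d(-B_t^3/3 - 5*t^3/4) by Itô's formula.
d(-B_t^3/3 - 5*t^3/4) = (-B_t - 15*t^2/4) dt + (-B_t^2) dB_t

Itô's formula for f(t, x): d f(t, B_t) = (f_t + (1/2) f_xx) dt + f_x dB_t. Compute partials of f(t, x) = -5*t^3/4 - x^3/3:
  f_t(t,x)  = -15*t^2/4
  f_x(t,x)  = -x^2
  f_xx(t,x) = -2*x
Assemble drift = f_t + (1/2) f_xx = -15*t^2/4 - x and diffusion = f_x = -x^2. Substituting x = B_t:
  d(-B_t^3/3 - 5*t^3/4) = (-B_t - 15*t^2/4) dt + (-B_t^2) dB_t.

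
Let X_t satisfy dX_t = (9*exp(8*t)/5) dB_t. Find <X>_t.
<X>_t = 81*exp(16*t)/400 - 81/400

For an Itô process dX_t = a(t) dt + b(t) dB_t, the quadratic variation is <X>_t = int_0^t b(s)^2 ds (the drift term does not contribute). Here b(s) = 9*exp(8*s)/5, so
  b(s)^2 = 81*exp(16*s)/25.
Integrating from 0 to t:
  <X>_t = int_0^t (81*exp(16*s)/25) ds = 81*exp(16*t)/400 - 81/400.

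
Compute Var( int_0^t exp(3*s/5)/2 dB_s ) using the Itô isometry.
Var = 5*exp(6*t/5)/24 - 5/24

The Itô integral of a deterministic integrand f(s) has mean 0 because each increment f(s) * (B_{s+ds} - B_s) has mean 0. By the Itô isometry:
  Var( int_0^t f(s) dB_s ) = E[ (int_0^t f(s) dB_s)^2 ] = int_0^t f(s)^2 ds.
Here f(s) = exp(3*s/5)/2, so f(s)^2 = exp(6*s/5)/4. Integrate:
  int_0^t (exp(6*s/5)/4) ds = 5*exp(6*t/5)/24 - 5/24.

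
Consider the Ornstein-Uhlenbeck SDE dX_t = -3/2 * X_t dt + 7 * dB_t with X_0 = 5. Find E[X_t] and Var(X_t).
E[X_t] = 5*exp(-3*t/2); Var(X_t) = 49/3 - 49*exp(-3*t)/3

The OU SDE dX = -theta X dt + sigma dB admits the integrating factor exp(theta t): d(exp(theta t) X_t) = sigma exp(theta t) dB_t. Integrating from 0 to t:
  X_t = x_0 * exp(-theta t) + sigma * int_0^t exp(-theta (t-s)) dB_s.
The Itô integral has mean 0 and (by the Itô isometry) variance sigma^2 * int_0^t exp(-2 theta (t - s)) ds = sigma^2 * (1 - exp(-2 theta t)) / (2 theta).
With theta = 3/2, sigma = 7, x_0 = 5:
  E[X_t] = 5 * exp(-3/2 t) = 5*exp(-3*t/2)
  Var(X_t) = (7)^2 * (1 - exp(-2*3/2 t)) / (2 * 3/2) = 49/3 - 49*exp(-3*t)/3.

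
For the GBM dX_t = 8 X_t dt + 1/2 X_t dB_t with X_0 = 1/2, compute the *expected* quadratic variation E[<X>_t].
E[<X>_t] = exp(65*t/4)/260 - 1/260

<X>_t = int_0^t ((1/2) * X_s)^2 ds. Taking expectation inside the integral: E[<X>_t] = (1/2)^2 * int_0^t E[X_s^2] ds. For GBM, E[X_s^2] = x_0^2 * exp((2 mu + sigma^2) s). Integrating:
  E[<X>_t] = (1/2)^2 * (1/2)^2 * (exp((2*8 + (1/2)^2) t) - 1) / (2*8 + (1/2)^2)
           = (1/2)^2 * (1/2)^2 * (exp((65/4) t) - 1) / (65/4) = exp(65*t/4)/260 - 1/260.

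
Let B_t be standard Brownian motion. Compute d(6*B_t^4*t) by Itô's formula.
d(6*B_t^4*t) = (6*B_t^2*(B_t^2 + 6*t)) dt + (24*B_t^3*t) dB_t

Itô's formula for f(t, x): d f(t, B_t) = (f_t + (1/2) f_xx) dt + f_x dB_t. Compute partials of f(t, x) = 6*t*x^4:
  f_t(t,x)  = 6*x^4
  f_x(t,x)  = 24*t*x^3
  f_xx(t,x) = 72*t*x^2
Assemble drift = f_t + (1/2) f_xx = 6*x^2*(6*t + x^2) and diffusion = f_x = 24*t*x^3. Substituting x = B_t:
  d(6*B_t^4*t) = (6*B_t^2*(B_t^2 + 6*t)) dt + (24*B_t^3*t) dB_t.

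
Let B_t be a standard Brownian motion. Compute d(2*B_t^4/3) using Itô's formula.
d(2*B_t^4/3) = (4*B_t^2) dt + (8*B_t^3/3) dB_t

Itô's formula for f(B_t) gives d f(B_t) = f'(B_t) dB_t + (1/2) f''(B_t) dt. Compute derivatives of f(x) = 2*x^4/3:
  f'(x)  = 8*x^3/3
  f''(x) = 8*x^2
Substitute x = B_t and multiply the f'' term by 1/2:
  drift     = (1/2) * (8*x^2) evaluated at B_t = 4*B_t^2
  diffusion = (8*x^3/3) evaluated at B_t = 8*B_t^3/3
Therefore d(2*B_t^4/3) = (4*B_t^2) dt + (8*B_t^3/3) dB_t.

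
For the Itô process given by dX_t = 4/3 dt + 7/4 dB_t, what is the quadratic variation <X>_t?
<X>_t = 49*t/16

For an Itô process dX_t = a(t) dt + b(t) dB_t, the quadratic variation is <X>_t = int_0^t b(s)^2 ds (the drift term does not contribute). Here b(s) = 7/4, so
  b(s)^2 = 49/16.
Integrating from 0 to t:
  <X>_t = int_0^t (49/16) ds = 49*t/16.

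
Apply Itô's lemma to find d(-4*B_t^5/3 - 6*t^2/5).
d(-4*B_t^5/3 - 6*t^2/5) = (-40*B_t^3/3 - 12*t/5) dt + (-20*B_t^4/3) dB_t

Itô's formula for f(t, x): d f(t, B_t) = (f_t + (1/2) f_xx) dt + f_x dB_t. Compute partials of f(t, x) = -6*t^2/5 - 4*x^5/3:
  f_t(t,x)  = -12*t/5
  f_x(t,x)  = -20*x^4/3
  f_xx(t,x) = -80*x^3/3
Assemble drift = f_t + (1/2) f_xx = -12*t/5 - 40*x^3/3 and diffusion = f_x = -20*x^4/3. Substituting x = B_t:
  d(-4*B_t^5/3 - 6*t^2/5) = (-40*B_t^3/3 - 12*t/5) dt + (-20*B_t^4/3) dB_t.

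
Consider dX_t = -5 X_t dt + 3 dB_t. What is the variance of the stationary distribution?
lim Var(X_t) = 9/10

The OU SDE dX = -theta X dt + sigma dB admits the integrating factor exp(theta t): d(exp(theta t) X_t) = sigma exp(theta t) dB_t. Integrating from 0 to t gives X_t = x_0 * exp(-theta t) + sigma * int_0^t exp(-theta (t-s)) dB_s for any initial x_0. The Itô integral has variance (by the Itô isometry) sigma^2 * int_0^t exp(-2 theta (t - s)) ds = sigma^2 * (1 - exp(-2 theta t)) / (2 theta), independent of x_0.
With theta = 5, sigma = 3:
  Var(X_t) = (3)^2 * (1 - exp(-2*5 t)) / (2 * 5) = 9/10 - 9*exp(-10*t)/10.
As t -> infinity, exp(-2*5 t) -> 0, so the stationary variance is sigma^2 / (2 theta) = 9/10.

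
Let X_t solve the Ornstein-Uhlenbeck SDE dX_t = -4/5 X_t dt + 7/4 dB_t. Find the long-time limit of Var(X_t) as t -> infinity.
lim Var(X_t) = 245/128

The OU SDE dX = -theta X dt + sigma dB admits the integrating factor exp(theta t): d(exp(theta t) X_t) = sigma exp(theta t) dB_t. Integrating from 0 to t gives X_t = x_0 * exp(-theta t) + sigma * int_0^t exp(-theta (t-s)) dB_s for any initial x_0. The Itô integral has variance (by the Itô isometry) sigma^2 * int_0^t exp(-2 theta (t - s)) ds = sigma^2 * (1 - exp(-2 theta t)) / (2 theta), independent of x_0.
With theta = 4/5, sigma = 7/4:
  Var(X_t) = (7/4)^2 * (1 - exp(-2*4/5 t)) / (2 * 4/5) = 245/128 - 245*exp(-8*t/5)/128.
As t -> infinity, exp(-2*4/5 t) -> 0, so the stationary variance is sigma^2 / (2 theta) = 245/128.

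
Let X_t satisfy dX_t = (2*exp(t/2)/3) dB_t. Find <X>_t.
<X>_t = 4*exp(t)/9 - 4/9

For an Itô process dX_t = a(t) dt + b(t) dB_t, the quadratic variation is <X>_t = int_0^t b(s)^2 ds (the drift term does not contribute). Here b(s) = 2*exp(s/2)/3, so
  b(s)^2 = 4*exp(s)/9.
Integrating from 0 to t:
  <X>_t = int_0^t (4*exp(s)/9) ds = 4*exp(t)/9 - 4/9.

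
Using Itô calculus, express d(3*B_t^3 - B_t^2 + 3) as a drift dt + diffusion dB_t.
d(3*B_t^3 - B_t^2 + 3) = (9*B_t - 1) dt + (B_t*(9*B_t - 2)) dB_t

Itô's formula for f(B_t) gives d f(B_t) = f'(B_t) dB_t + (1/2) f''(B_t) dt. Compute derivatives of f(x) = 3*x^3 - x^2 + 3:
  f'(x)  = x*(9*x - 2)
  f''(x) = 18*x - 2
Substitute x = B_t and multiply the f'' term by 1/2:
  drift     = (1/2) * (18*x - 2) evaluated at B_t = 9*B_t - 1
  diffusion = (x*(9*x - 2)) evaluated at B_t = B_t*(9*B_t - 2)
Therefore d(3*B_t^3 - B_t^2 + 3) = (9*B_t - 1) dt + (B_t*(9*B_t - 2)) dB_t.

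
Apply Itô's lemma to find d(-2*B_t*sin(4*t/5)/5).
d(-2*B_t*sin(4*t/5)/5) = (-8*B_t*cos(4*t/5)/25) dt + (-2*sin(4*t/5)/5) dB_t

Itô's formula for f(t, x): d f(t, B_t) = (f_t + (1/2) f_xx) dt + f_x dB_t. Compute partials of f(t, x) = -2*x*sin(4*t/5)/5:
  f_t(t,x)  = -8*x*cos(4*t/5)/25
  f_x(t,x)  = -2*sin(4*t/5)/5
  f_xx(t,x) = 0
Assemble drift = f_t + (1/2) f_xx = -8*x*cos(4*t/5)/25 and diffusion = f_x = -2*sin(4*t/5)/5. Substituting x = B_t:
  d(-2*B_t*sin(4*t/5)/5) = (-8*B_t*cos(4*t/5)/25) dt + (-2*sin(4*t/5)/5) dB_t.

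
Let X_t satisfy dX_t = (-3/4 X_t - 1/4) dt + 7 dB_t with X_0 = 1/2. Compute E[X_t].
E[X_t] = -1/3 + 5*exp(-3*t/4)/6

Taking expectations and using E[dB_t] = 0, the mean m(t) = E[X_t] satisfies the ODE m'(t) = a m(t) + b with m(0) = x_0. With a = -3/4, b = -1/4, x_0 = 1/2, the solution is
  m(t) = x_0 * exp(a t) + (b/a) * (exp(a t) - 1)
       = (1/2) * exp((-3/4) t) + ((-1/4)/(-3/4)) * (exp((-3/4) t) - 1)
       = -1/3 + 5*exp(-3*t/4)/6.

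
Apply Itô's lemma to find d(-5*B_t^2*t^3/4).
d(-5*B_t^2*t^3/4) = (5*t^2*(-3*B_t^2 - t)/4) dt + (-5*B_t*t^3/2) dB_t

Itô's formula for f(t, x): d f(t, B_t) = (f_t + (1/2) f_xx) dt + f_x dB_t. Compute partials of f(t, x) = -5*t^3*x^2/4:
  f_t(t,x)  = -15*t^2*x^2/4
  f_x(t,x)  = -5*t^3*x/2
  f_xx(t,x) = -5*t^3/2
Assemble drift = f_t + (1/2) f_xx = 5*t^2*(-t - 3*x^2)/4 and diffusion = f_x = -5*t^3*x/2. Substituting x = B_t:
  d(-5*B_t^2*t^3/4) = (5*t^2*(-3*B_t^2 - t)/4) dt + (-5*B_t*t^3/2) dB_t.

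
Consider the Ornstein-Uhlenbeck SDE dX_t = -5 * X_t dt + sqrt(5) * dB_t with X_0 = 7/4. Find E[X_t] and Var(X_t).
E[X_t] = 7*exp(-5*t)/4; Var(X_t) = 1/2 - exp(-10*t)/2

The OU SDE dX = -theta X dt + sigma dB admits the integrating factor exp(theta t): d(exp(theta t) X_t) = sigma exp(theta t) dB_t. Integrating from 0 to t:
  X_t = x_0 * exp(-theta t) + sigma * int_0^t exp(-theta (t-s)) dB_s.
The Itô integral has mean 0 and (by the Itô isometry) variance sigma^2 * int_0^t exp(-2 theta (t - s)) ds = sigma^2 * (1 - exp(-2 theta t)) / (2 theta).
With theta = 5, sigma = sqrt(5), x_0 = 7/4:
  E[X_t] = 7/4 * exp(-5 t) = 7*exp(-5*t)/4
  Var(X_t) = (sqrt(5))^2 * (1 - exp(-2*5 t)) / (2 * 5) = 1/2 - exp(-10*t)/2.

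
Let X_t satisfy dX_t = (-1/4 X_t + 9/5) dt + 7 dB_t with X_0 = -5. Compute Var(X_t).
Var(X_t) = 98 - 98*exp(-t/2)

The variance V(t) = Var(X_t) satisfies V'(t) = 2 a V(t) + c^2 with V(0) = 0 (drift coefficient is linear in X, diffusion is constant). With a = -1/4, c = 7, the solution is
  V(t) = (c^2 / (2 a)) * (exp(2 a t) - 1)
       = (7^2 / (2*(-1/4))) * (exp((-1/2) t) - 1)
       = 98 - 98*exp(-t/2).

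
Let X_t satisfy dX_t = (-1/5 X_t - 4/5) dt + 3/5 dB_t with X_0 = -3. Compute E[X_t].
E[X_t] = -4 + exp(-t/5)

Taking expectations and using E[dB_t] = 0, the mean m(t) = E[X_t] satisfies the ODE m'(t) = a m(t) + b with m(0) = x_0. With a = -1/5, b = -4/5, x_0 = -3, the solution is
  m(t) = x_0 * exp(a t) + (b/a) * (exp(a t) - 1)
       = (-3) * exp((-1/5) t) + ((-4/5)/(-1/5)) * (exp((-1/5) t) - 1)
       = -4 + exp(-t/5).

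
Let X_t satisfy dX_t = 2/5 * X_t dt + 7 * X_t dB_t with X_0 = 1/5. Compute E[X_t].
E[X_t] = exp(2*t/5)/5

For GBM dX = mu X dt + sigma X dB with X_0 = x_0, apply Itô to Y = log X: dY = (mu - sigma^2/2) dt + sigma dB, so Y_t = log(x_0) + (mu - sigma^2/2) t + sigma B_t and hence X_t = x_0 * exp((mu - sigma^2/2) t + sigma B_t).
With mu = 2/5, sigma = 7, x_0 = 1/5, this gives:
  X_t = 1/5 * exp((-241/10) * t + (7) * B_t).
Since sigma*B_t ~ Normal(0, sigma^2 t), E[exp(sigma*B_t)] = exp(sigma^2 t / 2); so E[X_t] = x_0 * exp((mu - sigma^2/2) t) * exp(sigma^2 t / 2) = x_0 * exp(mu t) = exp(2*t/5)/5.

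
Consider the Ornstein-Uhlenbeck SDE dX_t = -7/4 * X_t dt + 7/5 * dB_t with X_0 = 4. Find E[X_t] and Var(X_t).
E[X_t] = 4*exp(-7*t/4); Var(X_t) = 14/25 - 14*exp(-7*t/2)/25

The OU SDE dX = -theta X dt + sigma dB admits the integrating factor exp(theta t): d(exp(theta t) X_t) = sigma exp(theta t) dB_t. Integrating from 0 to t:
  X_t = x_0 * exp(-theta t) + sigma * int_0^t exp(-theta (t-s)) dB_s.
The Itô integral has mean 0 and (by the Itô isometry) variance sigma^2 * int_0^t exp(-2 theta (t - s)) ds = sigma^2 * (1 - exp(-2 theta t)) / (2 theta).
With theta = 7/4, sigma = 7/5, x_0 = 4:
  E[X_t] = 4 * exp(-7/4 t) = 4*exp(-7*t/4)
  Var(X_t) = (7/5)^2 * (1 - exp(-2*7/4 t)) / (2 * 7/4) = 14/25 - 14*exp(-7*t/2)/25.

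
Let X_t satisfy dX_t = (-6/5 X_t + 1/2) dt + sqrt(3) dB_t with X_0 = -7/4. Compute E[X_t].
E[X_t] = 5/12 - 13*exp(-6*t/5)/6

Taking expectations and using E[dB_t] = 0, the mean m(t) = E[X_t] satisfies the ODE m'(t) = a m(t) + b with m(0) = x_0. With a = -6/5, b = 1/2, x_0 = -7/4, the solution is
  m(t) = x_0 * exp(a t) + (b/a) * (exp(a t) - 1)
       = (-7/4) * exp((-6/5) t) + ((1/2)/(-6/5)) * (exp((-6/5) t) - 1)
       = 5/12 - 13*exp(-6*t/5)/6.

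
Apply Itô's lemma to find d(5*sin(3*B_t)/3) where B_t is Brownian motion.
d(5*sin(3*B_t)/3) = (-15*sin(3*B_t)/2) dt + (5*cos(3*B_t)) dB_t

Itô's formula for f(B_t) gives d f(B_t) = f'(B_t) dB_t + (1/2) f''(B_t) dt. Compute derivatives of f(x) = 5*sin(3*x)/3:
  f'(x)  = 5*cos(3*x)
  f''(x) = -15*sin(3*x)
Substitute x = B_t and multiply the f'' term by 1/2:
  drift     = (1/2) * (-15*sin(3*x)) evaluated at B_t = -15*sin(3*B_t)/2
  diffusion = (5*cos(3*x)) evaluated at B_t = 5*cos(3*B_t)
Therefore d(5*sin(3*B_t)/3) = (-15*sin(3*B_t)/2) dt + (5*cos(3*B_t)) dB_t.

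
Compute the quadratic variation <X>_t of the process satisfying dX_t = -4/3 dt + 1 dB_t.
<X>_t = t

For an Itô process dX_t = a(t) dt + b(t) dB_t, the quadratic variation is <X>_t = int_0^t b(s)^2 ds (the drift term does not contribute). Here b(s) = 1, so
  b(s)^2 = 1.
Integrating from 0 to t:
  <X>_t = int_0^t (1) ds = t.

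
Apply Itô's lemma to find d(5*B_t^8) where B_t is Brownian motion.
d(5*B_t^8) = (140*B_t^6) dt + (40*B_t^7) dB_t

Itô's formula for f(B_t) gives d f(B_t) = f'(B_t) dB_t + (1/2) f''(B_t) dt. Compute derivatives of f(x) = 5*x^8:
  f'(x)  = 40*x^7
  f''(x) = 280*x^6
Substitute x = B_t and multiply the f'' term by 1/2:
  drift     = (1/2) * (280*x^6) evaluated at B_t = 140*B_t^6
  diffusion = (40*x^7) evaluated at B_t = 40*B_t^7
Therefore d(5*B_t^8) = (140*B_t^6) dt + (40*B_t^7) dB_t.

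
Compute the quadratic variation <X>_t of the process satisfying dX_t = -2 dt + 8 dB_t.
<X>_t = 64*t

For an Itô process dX_t = a(t) dt + b(t) dB_t, the quadratic variation is <X>_t = int_0^t b(s)^2 ds (the drift term does not contribute). Here b(s) = 8, so
  b(s)^2 = 64.
Integrating from 0 to t:
  <X>_t = int_0^t (64) ds = 64*t.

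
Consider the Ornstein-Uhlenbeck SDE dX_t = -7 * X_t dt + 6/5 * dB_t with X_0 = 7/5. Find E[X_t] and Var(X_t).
E[X_t] = 7*exp(-7*t)/5; Var(X_t) = 18/175 - 18*exp(-14*t)/175

The OU SDE dX = -theta X dt + sigma dB admits the integrating factor exp(theta t): d(exp(theta t) X_t) = sigma exp(theta t) dB_t. Integrating from 0 to t:
  X_t = x_0 * exp(-theta t) + sigma * int_0^t exp(-theta (t-s)) dB_s.
The Itô integral has mean 0 and (by the Itô isometry) variance sigma^2 * int_0^t exp(-2 theta (t - s)) ds = sigma^2 * (1 - exp(-2 theta t)) / (2 theta).
With theta = 7, sigma = 6/5, x_0 = 7/5:
  E[X_t] = 7/5 * exp(-7 t) = 7*exp(-7*t)/5
  Var(X_t) = (6/5)^2 * (1 - exp(-2*7 t)) / (2 * 7) = 18/175 - 18*exp(-14*t)/175.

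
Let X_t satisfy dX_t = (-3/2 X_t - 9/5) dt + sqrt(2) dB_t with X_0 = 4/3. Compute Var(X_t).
Var(X_t) = 2/3 - 2*exp(-3*t)/3

The variance V(t) = Var(X_t) satisfies V'(t) = 2 a V(t) + c^2 with V(0) = 0 (drift coefficient is linear in X, diffusion is constant). With a = -3/2, c = sqrt(2), the solution is
  V(t) = (c^2 / (2 a)) * (exp(2 a t) - 1)
       = (sqrt(2)^2 / (2*(-3/2))) * (exp((-3) t) - 1)
       = 2/3 - 2*exp(-3*t)/3.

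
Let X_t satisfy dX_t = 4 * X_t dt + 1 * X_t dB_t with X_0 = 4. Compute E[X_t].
E[X_t] = 4*exp(4*t)

For GBM dX = mu X dt + sigma X dB with X_0 = x_0, apply Itô to Y = log X: dY = (mu - sigma^2/2) dt + sigma dB, so Y_t = log(x_0) + (mu - sigma^2/2) t + sigma B_t and hence X_t = x_0 * exp((mu - sigma^2/2) t + sigma B_t).
With mu = 4, sigma = 1, x_0 = 4, this gives:
  X_t = 4 * exp((7/2) * t + (1) * B_t).
Since sigma*B_t ~ Normal(0, sigma^2 t), E[exp(sigma*B_t)] = exp(sigma^2 t / 2); so E[X_t] = x_0 * exp((mu - sigma^2/2) t) * exp(sigma^2 t / 2) = x_0 * exp(mu t) = 4*exp(4*t).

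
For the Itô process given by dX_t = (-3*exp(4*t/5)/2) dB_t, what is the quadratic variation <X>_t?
<X>_t = 45*exp(8*t/5)/32 - 45/32

For an Itô process dX_t = a(t) dt + b(t) dB_t, the quadratic variation is <X>_t = int_0^t b(s)^2 ds (the drift term does not contribute). Here b(s) = -3*exp(4*s/5)/2, so
  b(s)^2 = 9*exp(8*s/5)/4.
Integrating from 0 to t:
  <X>_t = int_0^t (9*exp(8*s/5)/4) ds = 45*exp(8*t/5)/32 - 45/32.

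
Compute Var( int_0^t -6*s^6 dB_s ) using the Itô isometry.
Var = 36*t^13/13

The Itô integral of a deterministic integrand f(s) has mean 0 because each increment f(s) * (B_{s+ds} - B_s) has mean 0. By the Itô isometry:
  Var( int_0^t f(s) dB_s ) = E[ (int_0^t f(s) dB_s)^2 ] = int_0^t f(s)^2 ds.
Here f(s) = -6*s^6, so f(s)^2 = 36*s^12. Integrate:
  int_0^t (36*s^12) ds = 36*t^13/13.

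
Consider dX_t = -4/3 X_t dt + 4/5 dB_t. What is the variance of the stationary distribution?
lim Var(X_t) = 6/25

The OU SDE dX = -theta X dt + sigma dB admits the integrating factor exp(theta t): d(exp(theta t) X_t) = sigma exp(theta t) dB_t. Integrating from 0 to t gives X_t = x_0 * exp(-theta t) + sigma * int_0^t exp(-theta (t-s)) dB_s for any initial x_0. The Itô integral has variance (by the Itô isometry) sigma^2 * int_0^t exp(-2 theta (t - s)) ds = sigma^2 * (1 - exp(-2 theta t)) / (2 theta), independent of x_0.
With theta = 4/3, sigma = 4/5:
  Var(X_t) = (4/5)^2 * (1 - exp(-2*4/3 t)) / (2 * 4/3) = 6/25 - 6*exp(-8*t/3)/25.
As t -> infinity, exp(-2*4/3 t) -> 0, so the stationary variance is sigma^2 / (2 theta) = 6/25.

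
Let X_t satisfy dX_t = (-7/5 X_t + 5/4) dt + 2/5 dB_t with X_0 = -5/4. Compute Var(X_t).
Var(X_t) = 2/35 - 2*exp(-14*t/5)/35

The variance V(t) = Var(X_t) satisfies V'(t) = 2 a V(t) + c^2 with V(0) = 0 (drift coefficient is linear in X, diffusion is constant). With a = -7/5, c = 2/5, the solution is
  V(t) = (c^2 / (2 a)) * (exp(2 a t) - 1)
       = ((2/5)^2 / (2*(-7/5))) * (exp((-14/5) t) - 1)
       = 2/35 - 2*exp(-14*t/5)/35.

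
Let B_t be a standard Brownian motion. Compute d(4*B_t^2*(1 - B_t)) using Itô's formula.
d(4*B_t^2*(1 - B_t)) = (4 - 12*B_t) dt + (4*B_t*(2 - 3*B_t)) dB_t

Itô's formula for f(B_t) gives d f(B_t) = f'(B_t) dB_t + (1/2) f''(B_t) dt. Compute derivatives of f(x) = 4*x^2*(1 - x):
  f'(x)  = 4*x*(2 - 3*x)
  f''(x) = 8 - 24*x
Substitute x = B_t and multiply the f'' term by 1/2:
  drift     = (1/2) * (8 - 24*x) evaluated at B_t = 4 - 12*B_t
  diffusion = (4*x*(2 - 3*x)) evaluated at B_t = 4*B_t*(2 - 3*B_t)
Therefore d(4*B_t^2*(1 - B_t)) = (4 - 12*B_t) dt + (4*B_t*(2 - 3*B_t)) dB_t.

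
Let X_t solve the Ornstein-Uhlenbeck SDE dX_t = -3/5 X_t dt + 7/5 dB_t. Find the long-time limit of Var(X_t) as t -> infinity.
lim Var(X_t) = 49/30

The OU SDE dX = -theta X dt + sigma dB admits the integrating factor exp(theta t): d(exp(theta t) X_t) = sigma exp(theta t) dB_t. Integrating from 0 to t gives X_t = x_0 * exp(-theta t) + sigma * int_0^t exp(-theta (t-s)) dB_s for any initial x_0. The Itô integral has variance (by the Itô isometry) sigma^2 * int_0^t exp(-2 theta (t - s)) ds = sigma^2 * (1 - exp(-2 theta t)) / (2 theta), independent of x_0.
With theta = 3/5, sigma = 7/5:
  Var(X_t) = (7/5)^2 * (1 - exp(-2*3/5 t)) / (2 * 3/5) = 49/30 - 49*exp(-6*t/5)/30.
As t -> infinity, exp(-2*3/5 t) -> 0, so the stationary variance is sigma^2 / (2 theta) = 49/30.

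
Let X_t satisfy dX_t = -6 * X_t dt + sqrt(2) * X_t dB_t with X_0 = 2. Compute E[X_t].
E[X_t] = 2*exp(-6*t)

For GBM dX = mu X dt + sigma X dB with X_0 = x_0, apply Itô to Y = log X: dY = (mu - sigma^2/2) dt + sigma dB, so Y_t = log(x_0) + (mu - sigma^2/2) t + sigma B_t and hence X_t = x_0 * exp((mu - sigma^2/2) t + sigma B_t).
With mu = -6, sigma = sqrt(2), x_0 = 2, this gives:
  X_t = 2 * exp((-7) * t + (sqrt(2)) * B_t).
Since sigma*B_t ~ Normal(0, sigma^2 t), E[exp(sigma*B_t)] = exp(sigma^2 t / 2); so E[X_t] = x_0 * exp((mu - sigma^2/2) t) * exp(sigma^2 t / 2) = x_0 * exp(mu t) = 2*exp(-6*t).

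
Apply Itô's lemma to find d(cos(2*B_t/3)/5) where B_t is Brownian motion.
d(cos(2*B_t/3)/5) = (-2*cos(2*B_t/3)/45) dt + (-2*sin(2*B_t/3)/15) dB_t

Itô's formula for f(B_t) gives d f(B_t) = f'(B_t) dB_t + (1/2) f''(B_t) dt. Compute derivatives of f(x) = cos(2*x/3)/5:
  f'(x)  = -2*sin(2*x/3)/15
  f''(x) = -4*cos(2*x/3)/45
Substitute x = B_t and multiply the f'' term by 1/2:
  drift     = (1/2) * (-4*cos(2*x/3)/45) evaluated at B_t = -2*cos(2*B_t/3)/45
  diffusion = (-2*sin(2*x/3)/15) evaluated at B_t = -2*sin(2*B_t/3)/15
Therefore d(cos(2*B_t/3)/5) = (-2*cos(2*B_t/3)/45) dt + (-2*sin(2*B_t/3)/15) dB_t.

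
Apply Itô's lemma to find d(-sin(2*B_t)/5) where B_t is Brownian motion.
d(-sin(2*B_t)/5) = (2*sin(2*B_t)/5) dt + (-2*cos(2*B_t)/5) dB_t

Itô's formula for f(B_t) gives d f(B_t) = f'(B_t) dB_t + (1/2) f''(B_t) dt. Compute derivatives of f(x) = -sin(2*x)/5:
  f'(x)  = -2*cos(2*x)/5
  f''(x) = 4*sin(2*x)/5
Substitute x = B_t and multiply the f'' term by 1/2:
  drift     = (1/2) * (4*sin(2*x)/5) evaluated at B_t = 2*sin(2*B_t)/5
  diffusion = (-2*cos(2*x)/5) evaluated at B_t = -2*cos(2*B_t)/5
Therefore d(-sin(2*B_t)/5) = (2*sin(2*B_t)/5) dt + (-2*cos(2*B_t)/5) dB_t.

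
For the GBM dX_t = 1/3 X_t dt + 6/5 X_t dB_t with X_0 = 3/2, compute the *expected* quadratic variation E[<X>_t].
E[<X>_t] = 243*exp(158*t/75)/158 - 243/158

<X>_t = int_0^t ((6/5) * X_s)^2 ds. Taking expectation inside the integral: E[<X>_t] = (6/5)^2 * int_0^t E[X_s^2] ds. For GBM, E[X_s^2] = x_0^2 * exp((2 mu + sigma^2) s). Integrating:
  E[<X>_t] = (6/5)^2 * (3/2)^2 * (exp((2*(1/3) + (6/5)^2) t) - 1) / (2*(1/3) + (6/5)^2)
           = (6/5)^2 * (3/2)^2 * (exp((158/75) t) - 1) / (158/75) = 243*exp(158*t/75)/158 - 243/158.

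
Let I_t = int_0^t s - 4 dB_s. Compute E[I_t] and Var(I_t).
E[I_t] = 0; Var(I_t) = t*(t^2 - 12*t + 48)/3

The Itô integral of a deterministic integrand f(s) has mean 0 because each increment f(s) * (B_{s+ds} - B_s) has mean 0. By the Itô isometry:
  Var( int_0^t f(s) dB_s ) = E[ (int_0^t f(s) dB_s)^2 ] = int_0^t f(s)^2 ds.
Here f(s) = s - 4, so f(s)^2 = (s - 4)^2. Integrate:
  int_0^t ((s - 4)^2) ds = t*(t^2 - 12*t + 48)/3.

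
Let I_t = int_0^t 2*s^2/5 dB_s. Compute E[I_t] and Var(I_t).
E[I_t] = 0; Var(I_t) = 4*t^5/125

The Itô integral of a deterministic integrand f(s) has mean 0 because each increment f(s) * (B_{s+ds} - B_s) has mean 0. By the Itô isometry:
  Var( int_0^t f(s) dB_s ) = E[ (int_0^t f(s) dB_s)^2 ] = int_0^t f(s)^2 ds.
Here f(s) = 2*s^2/5, so f(s)^2 = 4*s^4/25. Integrate:
  int_0^t (4*s^4/25) ds = 4*t^5/125.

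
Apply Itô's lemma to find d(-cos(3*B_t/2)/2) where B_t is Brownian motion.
d(-cos(3*B_t/2)/2) = (9*cos(3*B_t/2)/16) dt + (3*sin(3*B_t/2)/4) dB_t

Itô's formula for f(B_t) gives d f(B_t) = f'(B_t) dB_t + (1/2) f''(B_t) dt. Compute derivatives of f(x) = -cos(3*x/2)/2:
  f'(x)  = 3*sin(3*x/2)/4
  f''(x) = 9*cos(3*x/2)/8
Substitute x = B_t and multiply the f'' term by 1/2:
  drift     = (1/2) * (9*cos(3*x/2)/8) evaluated at B_t = 9*cos(3*B_t/2)/16
  diffusion = (3*sin(3*x/2)/4) evaluated at B_t = 3*sin(3*B_t/2)/4
Therefore d(-cos(3*B_t/2)/2) = (9*cos(3*B_t/2)/16) dt + (3*sin(3*B_t/2)/4) dB_t.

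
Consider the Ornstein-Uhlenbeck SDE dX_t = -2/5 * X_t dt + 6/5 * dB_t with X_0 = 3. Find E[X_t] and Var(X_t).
E[X_t] = 3*exp(-2*t/5); Var(X_t) = 9/5 - 9*exp(-4*t/5)/5

The OU SDE dX = -theta X dt + sigma dB admits the integrating factor exp(theta t): d(exp(theta t) X_t) = sigma exp(theta t) dB_t. Integrating from 0 to t:
  X_t = x_0 * exp(-theta t) + sigma * int_0^t exp(-theta (t-s)) dB_s.
The Itô integral has mean 0 and (by the Itô isometry) variance sigma^2 * int_0^t exp(-2 theta (t - s)) ds = sigma^2 * (1 - exp(-2 theta t)) / (2 theta).
With theta = 2/5, sigma = 6/5, x_0 = 3:
  E[X_t] = 3 * exp(-2/5 t) = 3*exp(-2*t/5)
  Var(X_t) = (6/5)^2 * (1 - exp(-2*2/5 t)) / (2 * 2/5) = 9/5 - 9*exp(-4*t/5)/5.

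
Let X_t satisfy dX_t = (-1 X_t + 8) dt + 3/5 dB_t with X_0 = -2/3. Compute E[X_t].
E[X_t] = 8 - 26*exp(-t)/3

Taking expectations and using E[dB_t] = 0, the mean m(t) = E[X_t] satisfies the ODE m'(t) = a m(t) + b with m(0) = x_0. With a = -1, b = 8, x_0 = -2/3, the solution is
  m(t) = x_0 * exp(a t) + (b/a) * (exp(a t) - 1)
       = (-2/3) * exp((-1) t) + (8/(-1)) * (exp((-1) t) - 1)
       = 8 - 26*exp(-t)/3.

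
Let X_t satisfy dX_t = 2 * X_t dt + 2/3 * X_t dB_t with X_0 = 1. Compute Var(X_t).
Var(X_t) = exp(40*t/9) - exp(4*t)

For GBM dX = mu X dt + sigma X dB with X_0 = x_0, apply Itô to Y = log X: dY = (mu - sigma^2/2) dt + sigma dB, so Y_t = log(x_0) + (mu - sigma^2/2) t + sigma B_t and hence X_t = x_0 * exp((mu - sigma^2/2) t + sigma B_t).
With mu = 2, sigma = 2/3, x_0 = 1, this gives:
  X_t = 1 * exp((16/9) * t + (2/3) * B_t).
Since sigma*B_t ~ Normal(0, sigma^2 t), E[exp(sigma*B_t)] = exp(sigma^2 t / 2); so E[X_t] = x_0 * exp((mu - sigma^2/2) t) * exp(sigma^2 t / 2) = x_0 * exp(mu t) = exp(2*t).
Var(X_t) = E[X_t^2] - (E[X_t])^2 = x_0^2 * exp(2 mu t) * (exp(sigma^2 t) - 1) = exp(40*t/9) - exp(4*t).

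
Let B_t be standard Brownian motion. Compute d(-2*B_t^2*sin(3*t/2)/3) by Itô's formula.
d(-2*B_t^2*sin(3*t/2)/3) = (-B_t^2*cos(3*t/2) - 2*sin(3*t/2)/3) dt + (-4*B_t*sin(3*t/2)/3) dB_t

Itô's formula for f(t, x): d f(t, B_t) = (f_t + (1/2) f_xx) dt + f_x dB_t. Compute partials of f(t, x) = -2*x^2*sin(3*t/2)/3:
  f_t(t,x)  = -x^2*cos(3*t/2)
  f_x(t,x)  = -4*x*sin(3*t/2)/3
  f_xx(t,x) = -4*sin(3*t/2)/3
Assemble drift = f_t + (1/2) f_xx = -x^2*cos(3*t/2) - 2*sin(3*t/2)/3 and diffusion = f_x = -4*x*sin(3*t/2)/3. Substituting x = B_t:
  d(-2*B_t^2*sin(3*t/2)/3) = (-B_t^2*cos(3*t/2) - 2*sin(3*t/2)/3) dt + (-4*B_t*sin(3*t/2)/3) dB_t.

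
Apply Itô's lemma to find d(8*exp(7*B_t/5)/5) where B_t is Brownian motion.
d(8*exp(7*B_t/5)/5) = (196*exp(7*B_t/5)/125) dt + (56*exp(7*B_t/5)/25) dB_t

Itô's formula for f(B_t) gives d f(B_t) = f'(B_t) dB_t + (1/2) f''(B_t) dt. Compute derivatives of f(x) = 8*exp(7*x/5)/5:
  f'(x)  = 56*exp(7*x/5)/25
  f''(x) = 392*exp(7*x/5)/125
Substitute x = B_t and multiply the f'' term by 1/2:
  drift     = (1/2) * (392*exp(7*x/5)/125) evaluated at B_t = 196*exp(7*B_t/5)/125
  diffusion = (56*exp(7*x/5)/25) evaluated at B_t = 56*exp(7*B_t/5)/25
Therefore d(8*exp(7*B_t/5)/5) = (196*exp(7*B_t/5)/125) dt + (56*exp(7*B_t/5)/25) dB_t.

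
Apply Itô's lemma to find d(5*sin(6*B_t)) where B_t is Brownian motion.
d(5*sin(6*B_t)) = (-90*sin(6*B_t)) dt + (30*cos(6*B_t)) dB_t

Itô's formula for f(B_t) gives d f(B_t) = f'(B_t) dB_t + (1/2) f''(B_t) dt. Compute derivatives of f(x) = 5*sin(6*x):
  f'(x)  = 30*cos(6*x)
  f''(x) = -180*sin(6*x)
Substitute x = B_t and multiply the f'' term by 1/2:
  drift     = (1/2) * (-180*sin(6*x)) evaluated at B_t = -90*sin(6*B_t)
  diffusion = (30*cos(6*x)) evaluated at B_t = 30*cos(6*B_t)
Therefore d(5*sin(6*B_t)) = (-90*sin(6*B_t)) dt + (30*cos(6*B_t)) dB_t.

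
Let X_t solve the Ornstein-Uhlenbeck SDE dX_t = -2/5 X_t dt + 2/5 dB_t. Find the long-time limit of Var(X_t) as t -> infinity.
lim Var(X_t) = 1/5

The OU SDE dX = -theta X dt + sigma dB admits the integrating factor exp(theta t): d(exp(theta t) X_t) = sigma exp(theta t) dB_t. Integrating from 0 to t gives X_t = x_0 * exp(-theta t) + sigma * int_0^t exp(-theta (t-s)) dB_s for any initial x_0. The Itô integral has variance (by the Itô isometry) sigma^2 * int_0^t exp(-2 theta (t - s)) ds = sigma^2 * (1 - exp(-2 theta t)) / (2 theta), independent of x_0.
With theta = 2/5, sigma = 2/5:
  Var(X_t) = (2/5)^2 * (1 - exp(-2*2/5 t)) / (2 * 2/5) = 1/5 - exp(-4*t/5)/5.
As t -> infinity, exp(-2*2/5 t) -> 0, so the stationary variance is sigma^2 / (2 theta) = 1/5.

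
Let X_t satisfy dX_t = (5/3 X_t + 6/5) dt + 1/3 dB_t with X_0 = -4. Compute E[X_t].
E[X_t] = -82*exp(5*t/3)/25 - 18/25

Taking expectations and using E[dB_t] = 0, the mean m(t) = E[X_t] satisfies the ODE m'(t) = a m(t) + b with m(0) = x_0. With a = 5/3, b = 6/5, x_0 = -4, the solution is
  m(t) = x_0 * exp(a t) + (b/a) * (exp(a t) - 1)
       = (-4) * exp((5/3) t) + ((6/5)/(5/3)) * (exp((5/3) t) - 1)
       = -82*exp(5*t/3)/25 - 18/25.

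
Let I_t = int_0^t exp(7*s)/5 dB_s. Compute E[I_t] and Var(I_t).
E[I_t] = 0; Var(I_t) = exp(14*t)/350 - 1/350

The Itô integral of a deterministic integrand f(s) has mean 0 because each increment f(s) * (B_{s+ds} - B_s) has mean 0. By the Itô isometry:
  Var( int_0^t f(s) dB_s ) = E[ (int_0^t f(s) dB_s)^2 ] = int_0^t f(s)^2 ds.
Here f(s) = exp(7*s)/5, so f(s)^2 = exp(14*s)/25. Integrate:
  int_0^t (exp(14*s)/25) ds = exp(14*t)/350 - 1/350.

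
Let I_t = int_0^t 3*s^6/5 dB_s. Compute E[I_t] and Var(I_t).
E[I_t] = 0; Var(I_t) = 9*t^13/325

The Itô integral of a deterministic integrand f(s) has mean 0 because each increment f(s) * (B_{s+ds} - B_s) has mean 0. By the Itô isometry:
  Var( int_0^t f(s) dB_s ) = E[ (int_0^t f(s) dB_s)^2 ] = int_0^t f(s)^2 ds.
Here f(s) = 3*s^6/5, so f(s)^2 = 9*s^12/25. Integrate:
  int_0^t (9*s^12/25) ds = 9*t^13/325.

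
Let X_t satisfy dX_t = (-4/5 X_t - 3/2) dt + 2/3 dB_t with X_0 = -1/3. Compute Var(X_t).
Var(X_t) = 5/18 - 5*exp(-8*t/5)/18

The variance V(t) = Var(X_t) satisfies V'(t) = 2 a V(t) + c^2 with V(0) = 0 (drift coefficient is linear in X, diffusion is constant). With a = -4/5, c = 2/3, the solution is
  V(t) = (c^2 / (2 a)) * (exp(2 a t) - 1)
       = ((2/3)^2 / (2*(-4/5))) * (exp((-8/5) t) - 1)
       = 5/18 - 5*exp(-8*t/5)/18.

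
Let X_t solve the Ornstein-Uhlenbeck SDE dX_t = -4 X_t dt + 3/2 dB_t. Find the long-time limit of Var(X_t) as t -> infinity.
lim Var(X_t) = 9/32

The OU SDE dX = -theta X dt + sigma dB admits the integrating factor exp(theta t): d(exp(theta t) X_t) = sigma exp(theta t) dB_t. Integrating from 0 to t gives X_t = x_0 * exp(-theta t) + sigma * int_0^t exp(-theta (t-s)) dB_s for any initial x_0. The Itô integral has variance (by the Itô isometry) sigma^2 * int_0^t exp(-2 theta (t - s)) ds = sigma^2 * (1 - exp(-2 theta t)) / (2 theta), independent of x_0.
With theta = 4, sigma = 3/2:
  Var(X_t) = (3/2)^2 * (1 - exp(-2*4 t)) / (2 * 4) = 9/32 - 9*exp(-8*t)/32.
As t -> infinity, exp(-2*4 t) -> 0, so the stationary variance is sigma^2 / (2 theta) = 9/32.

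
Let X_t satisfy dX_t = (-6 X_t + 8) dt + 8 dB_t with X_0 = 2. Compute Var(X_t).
Var(X_t) = 16/3 - 16*exp(-12*t)/3

The variance V(t) = Var(X_t) satisfies V'(t) = 2 a V(t) + c^2 with V(0) = 0 (drift coefficient is linear in X, diffusion is constant). With a = -6, c = 8, the solution is
  V(t) = (c^2 / (2 a)) * (exp(2 a t) - 1)
       = (8^2 / (2*(-6))) * (exp((-12) t) - 1)
       = 16/3 - 16*exp(-12*t)/3.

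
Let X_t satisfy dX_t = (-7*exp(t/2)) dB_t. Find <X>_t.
<X>_t = 49*exp(t) - 49

For an Itô process dX_t = a(t) dt + b(t) dB_t, the quadratic variation is <X>_t = int_0^t b(s)^2 ds (the drift term does not contribute). Here b(s) = -7*exp(s/2), so
  b(s)^2 = 49*exp(s).
Integrating from 0 to t:
  <X>_t = int_0^t (49*exp(s)) ds = 49*exp(t) - 49.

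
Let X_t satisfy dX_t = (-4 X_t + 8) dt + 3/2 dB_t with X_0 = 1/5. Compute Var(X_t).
Var(X_t) = 9/32 - 9*exp(-8*t)/32

The variance V(t) = Var(X_t) satisfies V'(t) = 2 a V(t) + c^2 with V(0) = 0 (drift coefficient is linear in X, diffusion is constant). With a = -4, c = 3/2, the solution is
  V(t) = (c^2 / (2 a)) * (exp(2 a t) - 1)
       = ((3/2)^2 / (2*(-4))) * (exp((-8) t) - 1)
       = 9/32 - 9*exp(-8*t)/32.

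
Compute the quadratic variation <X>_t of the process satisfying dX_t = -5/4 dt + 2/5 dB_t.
<X>_t = 4*t/25

For an Itô process dX_t = a(t) dt + b(t) dB_t, the quadratic variation is <X>_t = int_0^t b(s)^2 ds (the drift term does not contribute). Here b(s) = 2/5, so
  b(s)^2 = 4/25.
Integrating from 0 to t:
  <X>_t = int_0^t (4/25) ds = 4*t/25.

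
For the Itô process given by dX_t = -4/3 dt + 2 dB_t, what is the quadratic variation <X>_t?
<X>_t = 4*t

For an Itô process dX_t = a(t) dt + b(t) dB_t, the quadratic variation is <X>_t = int_0^t b(s)^2 ds (the drift term does not contribute). Here b(s) = 2, so
  b(s)^2 = 4.
Integrating from 0 to t:
  <X>_t = int_0^t (4) ds = 4*t.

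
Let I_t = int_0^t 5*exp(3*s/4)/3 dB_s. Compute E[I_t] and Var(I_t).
E[I_t] = 0; Var(I_t) = 50*exp(3*t/2)/27 - 50/27

The Itô integral of a deterministic integrand f(s) has mean 0 because each increment f(s) * (B_{s+ds} - B_s) has mean 0. By the Itô isometry:
  Var( int_0^t f(s) dB_s ) = E[ (int_0^t f(s) dB_s)^2 ] = int_0^t f(s)^2 ds.
Here f(s) = 5*exp(3*s/4)/3, so f(s)^2 = 25*exp(3*s/2)/9. Integrate:
  int_0^t (25*exp(3*s/2)/9) ds = 50*exp(3*t/2)/27 - 50/27.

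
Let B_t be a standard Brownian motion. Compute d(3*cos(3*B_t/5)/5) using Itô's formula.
d(3*cos(3*B_t/5)/5) = (-27*cos(3*B_t/5)/250) dt + (-9*sin(3*B_t/5)/25) dB_t

Itô's formula for f(B_t) gives d f(B_t) = f'(B_t) dB_t + (1/2) f''(B_t) dt. Compute derivatives of f(x) = 3*cos(3*x/5)/5:
  f'(x)  = -9*sin(3*x/5)/25
  f''(x) = -27*cos(3*x/5)/125
Substitute x = B_t and multiply the f'' term by 1/2:
  drift     = (1/2) * (-27*cos(3*x/5)/125) evaluated at B_t = -27*cos(3*B_t/5)/250
  diffusion = (-9*sin(3*x/5)/25) evaluated at B_t = -9*sin(3*B_t/5)/25
Therefore d(3*cos(3*B_t/5)/5) = (-27*cos(3*B_t/5)/250) dt + (-9*sin(3*B_t/5)/25) dB_t.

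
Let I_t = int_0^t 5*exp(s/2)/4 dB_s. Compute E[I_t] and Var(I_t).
E[I_t] = 0; Var(I_t) = 25*exp(t)/16 - 25/16

The Itô integral of a deterministic integrand f(s) has mean 0 because each increment f(s) * (B_{s+ds} - B_s) has mean 0. By the Itô isometry:
  Var( int_0^t f(s) dB_s ) = E[ (int_0^t f(s) dB_s)^2 ] = int_0^t f(s)^2 ds.
Here f(s) = 5*exp(s/2)/4, so f(s)^2 = 25*exp(s)/16. Integrate:
  int_0^t (25*exp(s)/16) ds = 25*exp(t)/16 - 25/16.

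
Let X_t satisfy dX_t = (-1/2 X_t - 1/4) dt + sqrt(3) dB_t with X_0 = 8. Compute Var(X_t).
Var(X_t) = 3 - 3*exp(-t)

The variance V(t) = Var(X_t) satisfies V'(t) = 2 a V(t) + c^2 with V(0) = 0 (drift coefficient is linear in X, diffusion is constant). With a = -1/2, c = sqrt(3), the solution is
  V(t) = (c^2 / (2 a)) * (exp(2 a t) - 1)
       = (sqrt(3)^2 / (2*(-1/2))) * (exp((-1) t) - 1)
       = 3 - 3*exp(-t).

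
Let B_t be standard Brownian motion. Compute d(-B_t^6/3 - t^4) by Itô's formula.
d(-B_t^6/3 - t^4) = (-5*B_t^4 - 4*t^3) dt + (-2*B_t^5) dB_t

Itô's formula for f(t, x): d f(t, B_t) = (f_t + (1/2) f_xx) dt + f_x dB_t. Compute partials of f(t, x) = -t^4 - x^6/3:
  f_t(t,x)  = -4*t^3
  f_x(t,x)  = -2*x^5
  f_xx(t,x) = -10*x^4
Assemble drift = f_t + (1/2) f_xx = -4*t^3 - 5*x^4 and diffusion = f_x = -2*x^5. Substituting x = B_t:
  d(-B_t^6/3 - t^4) = (-5*B_t^4 - 4*t^3) dt + (-2*B_t^5) dB_t.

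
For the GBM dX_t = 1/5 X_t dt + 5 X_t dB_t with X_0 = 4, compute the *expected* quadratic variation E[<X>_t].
E[<X>_t] = 2000*exp(127*t/5)/127 - 2000/127

<X>_t = int_0^t (5 * X_s)^2 ds. Taking expectation inside the integral: E[<X>_t] = 5^2 * int_0^t E[X_s^2] ds. For GBM, E[X_s^2] = x_0^2 * exp((2 mu + sigma^2) s). Integrating:
  E[<X>_t] = 5^2 * 4^2 * (exp((2*(1/5) + 5^2) t) - 1) / (2*(1/5) + 5^2)
           = 5^2 * 4^2 * (exp((127/5) t) - 1) / (127/5) = 2000*exp(127*t/5)/127 - 2000/127.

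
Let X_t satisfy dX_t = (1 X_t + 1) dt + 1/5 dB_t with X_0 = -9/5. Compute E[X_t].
E[X_t] = -4*exp(t)/5 - 1

Taking expectations and using E[dB_t] = 0, the mean m(t) = E[X_t] satisfies the ODE m'(t) = a m(t) + b with m(0) = x_0. With a = 1, b = 1, x_0 = -9/5, the solution is
  m(t) = x_0 * exp(a t) + (b/a) * (exp(a t) - 1)
       = (-9/5) * exp(1 t) + (1/1) * (exp(1 t) - 1)
       = -4*exp(t)/5 - 1.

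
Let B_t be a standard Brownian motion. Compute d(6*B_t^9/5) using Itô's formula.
d(6*B_t^9/5) = (216*B_t^7/5) dt + (54*B_t^8/5) dB_t

Itô's formula for f(B_t) gives d f(B_t) = f'(B_t) dB_t + (1/2) f''(B_t) dt. Compute derivatives of f(x) = 6*x^9/5:
  f'(x)  = 54*x^8/5
  f''(x) = 432*x^7/5
Substitute x = B_t and multiply the f'' term by 1/2:
  drift     = (1/2) * (432*x^7/5) evaluated at B_t = 216*B_t^7/5
  diffusion = (54*x^8/5) evaluated at B_t = 54*B_t^8/5
Therefore d(6*B_t^9/5) = (216*B_t^7/5) dt + (54*B_t^8/5) dB_t.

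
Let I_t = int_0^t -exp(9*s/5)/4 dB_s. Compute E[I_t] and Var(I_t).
E[I_t] = 0; Var(I_t) = 5*exp(18*t/5)/288 - 5/288

The Itô integral of a deterministic integrand f(s) has mean 0 because each increment f(s) * (B_{s+ds} - B_s) has mean 0. By the Itô isometry:
  Var( int_0^t f(s) dB_s ) = E[ (int_0^t f(s) dB_s)^2 ] = int_0^t f(s)^2 ds.
Here f(s) = -exp(9*s/5)/4, so f(s)^2 = exp(18*s/5)/16. Integrate:
  int_0^t (exp(18*s/5)/16) ds = 5*exp(18*t/5)/288 - 5/288.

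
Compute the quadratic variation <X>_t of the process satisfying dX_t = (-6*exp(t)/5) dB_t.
<X>_t = 18*exp(2*t)/25 - 18/25

For an Itô process dX_t = a(t) dt + b(t) dB_t, the quadratic variation is <X>_t = int_0^t b(s)^2 ds (the drift term does not contribute). Here b(s) = -6*exp(s)/5, so
  b(s)^2 = 36*exp(2*s)/25.
Integrating from 0 to t:
  <X>_t = int_0^t (36*exp(2*s)/25) ds = 18*exp(2*t)/25 - 18/25.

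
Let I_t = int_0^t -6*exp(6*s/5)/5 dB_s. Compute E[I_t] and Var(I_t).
E[I_t] = 0; Var(I_t) = 3*exp(12*t/5)/5 - 3/5

The Itô integral of a deterministic integrand f(s) has mean 0 because each increment f(s) * (B_{s+ds} - B_s) has mean 0. By the Itô isometry:
  Var( int_0^t f(s) dB_s ) = E[ (int_0^t f(s) dB_s)^2 ] = int_0^t f(s)^2 ds.
Here f(s) = -6*exp(6*s/5)/5, so f(s)^2 = 36*exp(12*s/5)/25. Integrate:
  int_0^t (36*exp(12*s/5)/25) ds = 3*exp(12*t/5)/5 - 3/5.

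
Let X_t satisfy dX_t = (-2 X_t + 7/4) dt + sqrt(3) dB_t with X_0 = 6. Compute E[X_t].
E[X_t] = 7/8 + 41*exp(-2*t)/8

Taking expectations and using E[dB_t] = 0, the mean m(t) = E[X_t] satisfies the ODE m'(t) = a m(t) + b with m(0) = x_0. With a = -2, b = 7/4, x_0 = 6, the solution is
  m(t) = x_0 * exp(a t) + (b/a) * (exp(a t) - 1)
       = 6 * exp((-2) t) + ((7/4)/(-2)) * (exp((-2) t) - 1)
       = 7/8 + 41*exp(-2*t)/8.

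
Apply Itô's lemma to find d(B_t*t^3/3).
d(B_t*t^3/3) = (B_t*t^2) dt + (t^3/3) dB_t

Itô's formula for f(t, x): d f(t, B_t) = (f_t + (1/2) f_xx) dt + f_x dB_t. Compute partials of f(t, x) = t^3*x/3:
  f_t(t,x)  = t^2*x
  f_x(t,x)  = t^3/3
  f_xx(t,x) = 0
Assemble drift = f_t + (1/2) f_xx = t^2*x and diffusion = f_x = t^3/3. Substituting x = B_t:
  d(B_t*t^3/3) = (B_t*t^2) dt + (t^3/3) dB_t.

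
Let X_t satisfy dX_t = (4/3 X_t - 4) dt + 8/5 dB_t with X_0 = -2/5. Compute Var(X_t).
Var(X_t) = 24*exp(8*t/3)/25 - 24/25

The variance V(t) = Var(X_t) satisfies V'(t) = 2 a V(t) + c^2 with V(0) = 0 (drift coefficient is linear in X, diffusion is constant). With a = 4/3, c = 8/5, the solution is
  V(t) = (c^2 / (2 a)) * (exp(2 a t) - 1)
       = ((8/5)^2 / (2*(4/3))) * (exp((8/3) t) - 1)
       = 24*exp(8*t/3)/25 - 24/25.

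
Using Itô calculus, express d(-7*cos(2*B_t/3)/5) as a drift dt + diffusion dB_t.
d(-7*cos(2*B_t/3)/5) = (14*cos(2*B_t/3)/45) dt + (14*sin(2*B_t/3)/15) dB_t

Itô's formula for f(B_t) gives d f(B_t) = f'(B_t) dB_t + (1/2) f''(B_t) dt. Compute derivatives of f(x) = -7*cos(2*x/3)/5:
  f'(x)  = 14*sin(2*x/3)/15
  f''(x) = 28*cos(2*x/3)/45
Substitute x = B_t and multiply the f'' term by 1/2:
  drift     = (1/2) * (28*cos(2*x/3)/45) evaluated at B_t = 14*cos(2*B_t/3)/45
  diffusion = (14*sin(2*x/3)/15) evaluated at B_t = 14*sin(2*B_t/3)/15
Therefore d(-7*cos(2*B_t/3)/5) = (14*cos(2*B_t/3)/45) dt + (14*sin(2*B_t/3)/15) dB_t.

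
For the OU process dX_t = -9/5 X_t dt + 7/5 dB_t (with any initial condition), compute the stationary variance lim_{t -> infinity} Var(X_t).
lim Var(X_t) = 49/90

The OU SDE dX = -theta X dt + sigma dB admits the integrating factor exp(theta t): d(exp(theta t) X_t) = sigma exp(theta t) dB_t. Integrating from 0 to t gives X_t = x_0 * exp(-theta t) + sigma * int_0^t exp(-theta (t-s)) dB_s for any initial x_0. The Itô integral has variance (by the Itô isometry) sigma^2 * int_0^t exp(-2 theta (t - s)) ds = sigma^2 * (1 - exp(-2 theta t)) / (2 theta), independent of x_0.
With theta = 9/5, sigma = 7/5:
  Var(X_t) = (7/5)^2 * (1 - exp(-2*9/5 t)) / (2 * 9/5) = 49/90 - 49*exp(-18*t/5)/90.
As t -> infinity, exp(-2*9/5 t) -> 0, so the stationary variance is sigma^2 / (2 theta) = 49/90.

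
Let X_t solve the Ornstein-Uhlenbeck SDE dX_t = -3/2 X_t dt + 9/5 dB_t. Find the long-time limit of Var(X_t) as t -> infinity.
lim Var(X_t) = 27/25

The OU SDE dX = -theta X dt + sigma dB admits the integrating factor exp(theta t): d(exp(theta t) X_t) = sigma exp(theta t) dB_t. Integrating from 0 to t gives X_t = x_0 * exp(-theta t) + sigma * int_0^t exp(-theta (t-s)) dB_s for any initial x_0. The Itô integral has variance (by the Itô isometry) sigma^2 * int_0^t exp(-2 theta (t - s)) ds = sigma^2 * (1 - exp(-2 theta t)) / (2 theta), independent of x_0.
With theta = 3/2, sigma = 9/5:
  Var(X_t) = (9/5)^2 * (1 - exp(-2*3/2 t)) / (2 * 3/2) = 27/25 - 27*exp(-3*t)/25.
As t -> infinity, exp(-2*3/2 t) -> 0, so the stationary variance is sigma^2 / (2 theta) = 27/25.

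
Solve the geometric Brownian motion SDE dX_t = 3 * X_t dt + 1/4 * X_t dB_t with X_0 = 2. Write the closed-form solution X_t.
X_t = 2 * exp((95/32) * t + (1/4) * B_t)

For GBM dX = mu X dt + sigma X dB with X_0 = x_0, apply Itô to Y = log X: dY = (mu - sigma^2/2) dt + sigma dB, so Y_t = log(x_0) + (mu - sigma^2/2) t + sigma B_t and hence X_t = x_0 * exp((mu - sigma^2/2) t + sigma B_t).
With mu = 3, sigma = 1/4, x_0 = 2, this gives:
  X_t = 2 * exp((95/32) * t + (1/4) * B_t).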